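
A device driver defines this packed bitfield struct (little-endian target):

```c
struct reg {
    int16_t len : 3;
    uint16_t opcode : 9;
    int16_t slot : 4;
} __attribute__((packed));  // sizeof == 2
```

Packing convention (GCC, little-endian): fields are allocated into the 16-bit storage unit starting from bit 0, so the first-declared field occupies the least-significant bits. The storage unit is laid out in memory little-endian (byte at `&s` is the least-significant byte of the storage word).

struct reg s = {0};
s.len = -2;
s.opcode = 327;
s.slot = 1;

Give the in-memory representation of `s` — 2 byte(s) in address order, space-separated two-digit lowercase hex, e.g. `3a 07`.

len:3 = -2 → 0x6 << 0 → word 0x0006
opcode:9 = 327 → 0x147 << 3 → word 0x0a3e
slot:4 = 1 → 0x1 << 12 → word 0x1a3e
word = 0x1a3e → little-endian bytes:
  [0]=0x3e  [1]=0x1a

3e 1a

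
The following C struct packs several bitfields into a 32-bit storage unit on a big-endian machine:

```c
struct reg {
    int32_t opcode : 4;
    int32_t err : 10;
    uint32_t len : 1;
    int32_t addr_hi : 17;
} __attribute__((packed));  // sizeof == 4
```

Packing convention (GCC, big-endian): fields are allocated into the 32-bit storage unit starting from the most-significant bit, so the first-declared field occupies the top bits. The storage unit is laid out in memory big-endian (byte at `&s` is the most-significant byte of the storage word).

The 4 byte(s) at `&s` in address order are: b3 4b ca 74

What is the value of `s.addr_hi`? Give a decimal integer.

-13708

[0]=0xb3 [1]=0x4b [2]=0xca [3]=0x74 (big-endian) → word 0xb34bca74
opcode [28+:4] = (word>>28) & 0xf = 11
err [18+:10] = (word>>18) & 0x3ff = 210
len [17+:1] = (word>>17) & 0x1 = 1
addr_hi [0+:17] = (word>>0) & 0x1ffff = 117364  ←
addr_hi signed 17b, MSB=1: 117364 - 131072 = -13708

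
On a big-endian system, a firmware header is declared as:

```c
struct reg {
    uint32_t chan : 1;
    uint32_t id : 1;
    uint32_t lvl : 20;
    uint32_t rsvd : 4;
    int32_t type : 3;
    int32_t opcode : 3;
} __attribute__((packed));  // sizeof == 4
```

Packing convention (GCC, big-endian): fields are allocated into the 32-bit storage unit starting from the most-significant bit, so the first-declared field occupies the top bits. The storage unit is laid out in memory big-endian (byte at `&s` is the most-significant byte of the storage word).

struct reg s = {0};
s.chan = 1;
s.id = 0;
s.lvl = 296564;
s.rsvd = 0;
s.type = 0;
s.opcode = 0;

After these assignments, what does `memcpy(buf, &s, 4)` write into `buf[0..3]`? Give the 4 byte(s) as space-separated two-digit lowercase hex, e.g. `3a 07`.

[31+:1] chan=1 & 0x1 = 0x1; word=0x80000000
[30+:1] id=0 & 0x1 = 0x0; word=0x80000000
[10+:20] lvl=296564 & 0xfffff = 0x48674; word=0x9219d000
[6+:4] rsvd=0 & 0xf = 0x0; word=0x9219d000
[3+:3] type=0 & 0x7 = 0x0; word=0x9219d000
[0+:3] opcode=0 & 0x7 = 0x0; word=0x9219d000
word = 0x9219d000 → big-endian bytes:
  [0]=0x92  [1]=0x19  [2]=0xd0  [3]=0x00

92 19 d0 00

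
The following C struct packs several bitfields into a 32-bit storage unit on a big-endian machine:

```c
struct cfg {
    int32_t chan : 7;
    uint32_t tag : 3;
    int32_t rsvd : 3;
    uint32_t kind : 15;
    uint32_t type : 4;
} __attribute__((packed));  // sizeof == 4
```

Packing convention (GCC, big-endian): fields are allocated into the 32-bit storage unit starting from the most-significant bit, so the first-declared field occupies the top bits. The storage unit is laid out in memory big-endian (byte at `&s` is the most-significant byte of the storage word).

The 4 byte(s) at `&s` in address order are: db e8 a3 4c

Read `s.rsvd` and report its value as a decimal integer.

[0]=0xdb [1]=0xe8 [2]=0xa3 [3]=0x4c (big-endian) → word 0xdbe8a34c
chan:7 @ bit 25 → (0xdbe8a34c>>25)&0x7f = 0x6d
tag:3 @ bit 22 → (0xdbe8a34c>>22)&0x7 = 0x7
rsvd:3 @ bit 19 → (0xdbe8a34c>>19)&0x7 = 0x5  ←
kind:15 @ bit 4 → (0xdbe8a34c>>4)&0x7fff = 0xa34
type:4 @ bit 0 → (0xdbe8a34c>>0)&0xf = 0xc
rsvd signed 3b, MSB=1: 5 - 8 = -3

-3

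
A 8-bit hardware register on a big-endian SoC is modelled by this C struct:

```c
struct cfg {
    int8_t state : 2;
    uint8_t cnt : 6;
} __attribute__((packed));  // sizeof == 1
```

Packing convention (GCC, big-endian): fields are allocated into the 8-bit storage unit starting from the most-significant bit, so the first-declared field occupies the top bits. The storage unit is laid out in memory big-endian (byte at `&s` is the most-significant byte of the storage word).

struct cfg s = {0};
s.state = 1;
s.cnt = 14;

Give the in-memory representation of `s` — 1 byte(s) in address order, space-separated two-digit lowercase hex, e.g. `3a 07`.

4e

state (2b) val=1 bits=0x1 at bit 6: 0x40
cnt (6b) val=14 bits=0xe at bit 0: 0x4e
word = 0x4e → big-endian bytes:
  [0]=0x4e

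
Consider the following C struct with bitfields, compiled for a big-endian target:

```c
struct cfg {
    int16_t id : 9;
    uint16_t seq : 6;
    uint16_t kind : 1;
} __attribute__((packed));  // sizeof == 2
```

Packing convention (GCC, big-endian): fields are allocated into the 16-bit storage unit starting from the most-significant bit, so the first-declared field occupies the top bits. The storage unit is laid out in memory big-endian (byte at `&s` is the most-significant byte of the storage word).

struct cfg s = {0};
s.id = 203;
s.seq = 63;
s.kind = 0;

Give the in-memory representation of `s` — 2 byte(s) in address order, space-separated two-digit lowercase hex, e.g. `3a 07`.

65 fe

id:9 = 203 → 0xcb << 7 → word 0x6580
seq:6 = 63 → 0x3f << 1 → word 0x65fe
kind:1 = 0 → 0x0 << 0 → word 0x65fe
word = 0x65fe → big-endian bytes:
  [0]=0x65  [1]=0xfe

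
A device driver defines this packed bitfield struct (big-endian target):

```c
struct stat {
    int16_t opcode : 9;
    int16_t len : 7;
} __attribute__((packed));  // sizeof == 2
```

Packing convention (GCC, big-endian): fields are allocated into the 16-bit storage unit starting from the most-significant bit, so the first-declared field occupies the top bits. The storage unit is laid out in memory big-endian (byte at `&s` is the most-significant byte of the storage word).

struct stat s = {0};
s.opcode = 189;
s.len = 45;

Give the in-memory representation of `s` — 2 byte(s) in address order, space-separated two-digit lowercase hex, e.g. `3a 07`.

opcode (9b) val=189 bits=0xbd at bit 7: 0x5e80
len (7b) val=45 bits=0x2d at bit 0: 0x5ead
word = 0x5ead → big-endian bytes:
  [0]=0x5e  [1]=0xad

5e ad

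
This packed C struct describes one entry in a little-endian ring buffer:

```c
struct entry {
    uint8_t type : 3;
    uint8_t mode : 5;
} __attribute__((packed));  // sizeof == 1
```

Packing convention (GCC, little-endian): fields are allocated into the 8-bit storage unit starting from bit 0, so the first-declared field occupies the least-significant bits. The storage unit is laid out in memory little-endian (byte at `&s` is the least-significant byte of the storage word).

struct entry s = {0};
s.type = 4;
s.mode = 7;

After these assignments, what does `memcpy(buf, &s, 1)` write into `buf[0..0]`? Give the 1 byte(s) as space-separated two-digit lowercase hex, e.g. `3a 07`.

3c

type:3 = 4 → 0x4 << 0 → word 0x04
mode:5 = 7 → 0x7 << 3 → word 0x3c
word = 0x3c → little-endian bytes:
  [0]=0x3c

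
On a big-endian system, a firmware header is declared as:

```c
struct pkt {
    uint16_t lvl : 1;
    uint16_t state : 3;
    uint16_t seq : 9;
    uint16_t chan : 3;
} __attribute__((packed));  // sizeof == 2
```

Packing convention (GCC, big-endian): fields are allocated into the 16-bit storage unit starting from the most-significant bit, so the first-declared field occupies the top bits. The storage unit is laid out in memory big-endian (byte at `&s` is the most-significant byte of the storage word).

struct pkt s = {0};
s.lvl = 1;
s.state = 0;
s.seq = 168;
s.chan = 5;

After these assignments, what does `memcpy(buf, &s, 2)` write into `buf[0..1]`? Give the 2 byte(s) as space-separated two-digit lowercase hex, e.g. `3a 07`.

85 45

lvl:1 = 1 → 0x1 << 15 → word 0x8000
state:3 = 0 → 0x0 << 12 → word 0x8000
seq:9 = 168 → 0xa8 << 3 → word 0x8540
chan:3 = 5 → 0x5 << 0 → word 0x8545
word = 0x8545 → big-endian bytes:
  [0]=0x85  [1]=0x45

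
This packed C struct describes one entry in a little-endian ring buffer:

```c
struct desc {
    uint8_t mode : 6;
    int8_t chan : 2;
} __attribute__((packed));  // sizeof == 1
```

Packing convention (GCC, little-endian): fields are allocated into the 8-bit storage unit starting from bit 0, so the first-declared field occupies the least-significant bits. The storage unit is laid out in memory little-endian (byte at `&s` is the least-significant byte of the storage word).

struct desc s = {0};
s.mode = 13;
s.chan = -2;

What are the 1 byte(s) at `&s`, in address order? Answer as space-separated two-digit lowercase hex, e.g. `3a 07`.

[0+:6] mode=13 & 0x3f = 0xd; word=0x0d
[6+:2] chan=-2 & 0x3 = 0x2; word=0x8d
word = 0x8d → little-endian bytes:
  [0]=0x8d

8d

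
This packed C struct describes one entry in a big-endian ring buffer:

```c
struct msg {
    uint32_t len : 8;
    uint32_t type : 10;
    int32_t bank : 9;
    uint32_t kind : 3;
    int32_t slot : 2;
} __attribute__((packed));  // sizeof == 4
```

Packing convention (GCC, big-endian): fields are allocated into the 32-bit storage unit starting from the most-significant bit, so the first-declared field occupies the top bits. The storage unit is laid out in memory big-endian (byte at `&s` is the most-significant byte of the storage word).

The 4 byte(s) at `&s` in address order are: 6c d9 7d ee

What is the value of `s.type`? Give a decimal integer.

869

[0]=0x6c [1]=0xd9 [2]=0x7d [3]=0xee (big-endian) → word 0x6cd97dee
len:8 @ bit 24 → (0x6cd97dee>>24)&0xff = 0x6c
type:10 @ bit 14 → (0x6cd97dee>>14)&0x3ff = 0x365  ←
bank:9 @ bit 5 → (0x6cd97dee>>5)&0x1ff = 0x1ef
kind:3 @ bit 2 → (0x6cd97dee>>2)&0x7 = 0x3
slot:2 @ bit 0 → (0x6cd97dee>>0)&0x3 = 0x2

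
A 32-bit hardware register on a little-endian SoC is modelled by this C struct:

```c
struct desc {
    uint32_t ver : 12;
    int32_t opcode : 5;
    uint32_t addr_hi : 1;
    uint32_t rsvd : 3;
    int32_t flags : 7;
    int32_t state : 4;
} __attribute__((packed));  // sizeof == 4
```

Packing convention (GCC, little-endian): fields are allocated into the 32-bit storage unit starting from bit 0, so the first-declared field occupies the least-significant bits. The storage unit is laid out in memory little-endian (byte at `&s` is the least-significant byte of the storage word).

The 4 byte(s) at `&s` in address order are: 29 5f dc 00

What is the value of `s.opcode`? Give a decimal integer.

5

[0]=0x29 [1]=0x5f [2]=0xdc [3]=0x00 (little-endian) → word 0x00dc5f29
ver:12 @ bit 0 → (0x00dc5f29>>0)&0xfff = 0xf29
opcode:5 @ bit 12 → (0x00dc5f29>>12)&0x1f = 0x5  ←
addr_hi:1 @ bit 17 → (0x00dc5f29>>17)&0x1 = 0x0
rsvd:3 @ bit 18 → (0x00dc5f29>>18)&0x7 = 0x7
flags:7 @ bit 21 → (0x00dc5f29>>21)&0x7f = 0x6
state:4 @ bit 28 → (0x00dc5f29>>28)&0xf = 0x0
opcode signed 5b, MSB=0: value = 5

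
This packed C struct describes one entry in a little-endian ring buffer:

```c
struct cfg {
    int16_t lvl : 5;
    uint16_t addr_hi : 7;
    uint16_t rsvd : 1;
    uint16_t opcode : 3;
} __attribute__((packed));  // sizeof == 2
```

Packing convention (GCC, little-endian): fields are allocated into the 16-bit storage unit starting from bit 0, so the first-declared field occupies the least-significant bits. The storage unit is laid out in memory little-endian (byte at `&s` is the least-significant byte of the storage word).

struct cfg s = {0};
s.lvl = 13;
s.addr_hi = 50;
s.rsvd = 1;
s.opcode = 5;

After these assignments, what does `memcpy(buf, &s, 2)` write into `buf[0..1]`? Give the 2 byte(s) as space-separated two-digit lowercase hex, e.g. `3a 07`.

lvl:5 = 13 → 0xd << 0 → word 0x000d
addr_hi:7 = 50 → 0x32 << 5 → word 0x064d
rsvd:1 = 1 → 0x1 << 12 → word 0x164d
opcode:3 = 5 → 0x5 << 13 → word 0xb64d
word = 0xb64d → little-endian bytes:
  [0]=0x4d  [1]=0xb6

4d b6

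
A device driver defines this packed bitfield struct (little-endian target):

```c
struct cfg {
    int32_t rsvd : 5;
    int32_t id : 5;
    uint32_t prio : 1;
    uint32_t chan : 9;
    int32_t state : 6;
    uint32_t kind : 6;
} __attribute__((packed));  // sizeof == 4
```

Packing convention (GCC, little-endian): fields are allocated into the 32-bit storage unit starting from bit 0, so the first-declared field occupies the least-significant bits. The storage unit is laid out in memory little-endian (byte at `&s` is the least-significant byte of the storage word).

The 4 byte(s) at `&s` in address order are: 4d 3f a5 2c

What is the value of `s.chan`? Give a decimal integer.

[0]=0x4d [1]=0x3f [2]=0xa5 [3]=0x2c (little-endian) → word 0x2ca53f4d
rsvd [0+:5] = (word>>0) & 0x1f = 13
id [5+:5] = (word>>5) & 0x1f = 26
prio [10+:1] = (word>>10) & 0x1 = 1
chan [11+:9] = (word>>11) & 0x1ff = 167  ←
state [20+:6] = (word>>20) & 0x3f = 10
kind [26+:6] = (word>>26) & 0x3f = 11

167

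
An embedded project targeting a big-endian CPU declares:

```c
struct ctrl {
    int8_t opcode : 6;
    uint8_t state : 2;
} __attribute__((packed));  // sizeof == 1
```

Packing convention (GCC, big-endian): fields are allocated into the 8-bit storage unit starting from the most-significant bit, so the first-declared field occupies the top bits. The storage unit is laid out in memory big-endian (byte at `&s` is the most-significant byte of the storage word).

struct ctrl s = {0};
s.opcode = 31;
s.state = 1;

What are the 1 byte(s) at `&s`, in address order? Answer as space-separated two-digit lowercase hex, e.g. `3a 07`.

opcode:6 = 31 → 0x1f << 2 → word 0x7c
state:2 = 1 → 0x1 << 0 → word 0x7d
word = 0x7d → big-endian bytes:
  [0]=0x7d

7d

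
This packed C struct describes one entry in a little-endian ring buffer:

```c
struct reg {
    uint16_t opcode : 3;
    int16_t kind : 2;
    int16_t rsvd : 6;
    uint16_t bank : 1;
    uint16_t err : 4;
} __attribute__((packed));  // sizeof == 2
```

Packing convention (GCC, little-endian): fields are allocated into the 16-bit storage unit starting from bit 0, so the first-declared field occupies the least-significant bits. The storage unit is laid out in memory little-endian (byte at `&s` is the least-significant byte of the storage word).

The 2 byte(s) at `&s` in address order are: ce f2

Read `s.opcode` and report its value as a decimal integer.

[0]=0xce [1]=0xf2 (little-endian) → word 0xf2ce
opcode [0+:3] = (word>>0) & 0x7 = 6  ←
kind [3+:2] = (word>>3) & 0x3 = 1
rsvd [5+:6] = (word>>5) & 0x3f = 22
bank [11+:1] = (word>>11) & 0x1 = 0
err [12+:4] = (word>>12) & 0xf = 15

6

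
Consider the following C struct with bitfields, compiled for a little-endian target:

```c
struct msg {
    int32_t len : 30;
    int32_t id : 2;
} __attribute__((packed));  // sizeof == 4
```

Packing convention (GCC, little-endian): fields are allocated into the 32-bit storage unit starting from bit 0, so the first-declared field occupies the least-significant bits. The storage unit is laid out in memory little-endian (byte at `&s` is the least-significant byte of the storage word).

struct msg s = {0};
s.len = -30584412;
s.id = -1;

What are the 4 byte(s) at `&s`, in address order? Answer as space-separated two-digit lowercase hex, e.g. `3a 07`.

a4 51 2d fe

[0+:30] len=-30584412 & 0x3fffffff = 0x3e2d51a4; word=0x3e2d51a4
[30+:2] id=-1 & 0x3 = 0x3; word=0xfe2d51a4
word = 0xfe2d51a4 → little-endian bytes:
  [0]=0xa4  [1]=0x51  [2]=0x2d  [3]=0xfe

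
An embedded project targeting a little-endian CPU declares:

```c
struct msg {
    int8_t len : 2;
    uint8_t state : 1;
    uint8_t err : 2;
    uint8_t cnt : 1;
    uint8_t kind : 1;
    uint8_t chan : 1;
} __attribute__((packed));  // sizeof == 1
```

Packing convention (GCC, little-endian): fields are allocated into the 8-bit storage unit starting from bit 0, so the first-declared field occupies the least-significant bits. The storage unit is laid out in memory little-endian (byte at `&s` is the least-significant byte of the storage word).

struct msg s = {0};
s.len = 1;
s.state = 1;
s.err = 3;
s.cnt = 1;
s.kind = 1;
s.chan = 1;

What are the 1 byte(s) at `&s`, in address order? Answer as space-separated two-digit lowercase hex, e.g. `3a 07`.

[0+:2] len=1 & 0x3 = 0x1; word=0x01
[2+:1] state=1 & 0x1 = 0x1; word=0x05
[3+:2] err=3 & 0x3 = 0x3; word=0x1d
[5+:1] cnt=1 & 0x1 = 0x1; word=0x3d
[6+:1] kind=1 & 0x1 = 0x1; word=0x7d
[7+:1] chan=1 & 0x1 = 0x1; word=0xfd
word = 0xfd → little-endian bytes:
  [0]=0xfd

fd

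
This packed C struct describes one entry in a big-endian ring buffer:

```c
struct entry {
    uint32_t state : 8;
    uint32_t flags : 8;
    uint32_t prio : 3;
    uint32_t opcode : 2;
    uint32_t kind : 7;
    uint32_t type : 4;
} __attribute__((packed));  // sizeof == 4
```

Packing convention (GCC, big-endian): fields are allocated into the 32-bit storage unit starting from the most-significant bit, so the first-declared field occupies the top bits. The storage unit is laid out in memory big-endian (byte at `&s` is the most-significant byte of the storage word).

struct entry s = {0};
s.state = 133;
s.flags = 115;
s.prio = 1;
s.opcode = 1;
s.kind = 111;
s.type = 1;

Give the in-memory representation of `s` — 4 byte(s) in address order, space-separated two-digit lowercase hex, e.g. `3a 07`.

85 73 2e f1

state (8b) val=133 bits=0x85 at bit 24: 0x85000000
flags (8b) val=115 bits=0x73 at bit 16: 0x85730000
prio (3b) val=1 bits=0x1 at bit 13: 0x85732000
opcode (2b) val=1 bits=0x1 at bit 11: 0x85732800
kind (7b) val=111 bits=0x6f at bit 4: 0x85732ef0
type (4b) val=1 bits=0x1 at bit 0: 0x85732ef1
word = 0x85732ef1 → big-endian bytes:
  [0]=0x85  [1]=0x73  [2]=0x2e  [3]=0xf1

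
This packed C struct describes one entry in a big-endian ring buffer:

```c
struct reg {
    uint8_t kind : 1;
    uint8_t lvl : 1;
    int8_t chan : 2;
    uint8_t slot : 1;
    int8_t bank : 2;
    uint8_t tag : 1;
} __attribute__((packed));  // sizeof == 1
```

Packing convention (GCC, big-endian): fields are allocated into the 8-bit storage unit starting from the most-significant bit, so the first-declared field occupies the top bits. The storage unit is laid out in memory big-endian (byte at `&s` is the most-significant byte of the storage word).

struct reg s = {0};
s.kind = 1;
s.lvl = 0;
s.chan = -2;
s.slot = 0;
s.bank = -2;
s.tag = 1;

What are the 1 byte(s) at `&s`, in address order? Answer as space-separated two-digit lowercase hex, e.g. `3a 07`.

[7+:1] kind=1 & 0x1 = 0x1; word=0x80
[6+:1] lvl=0 & 0x1 = 0x0; word=0x80
[4+:2] chan=-2 & 0x3 = 0x2; word=0xa0
[3+:1] slot=0 & 0x1 = 0x0; word=0xa0
[1+:2] bank=-2 & 0x3 = 0x2; word=0xa4
[0+:1] tag=1 & 0x1 = 0x1; word=0xa5
word = 0xa5 → big-endian bytes:
  [0]=0xa5

a5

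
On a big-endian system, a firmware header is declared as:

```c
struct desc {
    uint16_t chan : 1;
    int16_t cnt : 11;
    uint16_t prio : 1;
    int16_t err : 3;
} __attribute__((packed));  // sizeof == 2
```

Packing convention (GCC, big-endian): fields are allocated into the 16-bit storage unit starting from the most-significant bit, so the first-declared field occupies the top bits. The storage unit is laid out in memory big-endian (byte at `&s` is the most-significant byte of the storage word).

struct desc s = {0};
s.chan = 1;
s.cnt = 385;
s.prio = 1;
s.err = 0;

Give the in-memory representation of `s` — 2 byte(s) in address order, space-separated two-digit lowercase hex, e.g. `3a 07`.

98 18

chan (1b) val=1 bits=0x1 at bit 15: 0x8000
cnt (11b) val=385 bits=0x181 at bit 4: 0x9810
prio (1b) val=1 bits=0x1 at bit 3: 0x9818
err (3b) val=0 bits=0x0 at bit 0: 0x9818
word = 0x9818 → big-endian bytes:
  [0]=0x98  [1]=0x18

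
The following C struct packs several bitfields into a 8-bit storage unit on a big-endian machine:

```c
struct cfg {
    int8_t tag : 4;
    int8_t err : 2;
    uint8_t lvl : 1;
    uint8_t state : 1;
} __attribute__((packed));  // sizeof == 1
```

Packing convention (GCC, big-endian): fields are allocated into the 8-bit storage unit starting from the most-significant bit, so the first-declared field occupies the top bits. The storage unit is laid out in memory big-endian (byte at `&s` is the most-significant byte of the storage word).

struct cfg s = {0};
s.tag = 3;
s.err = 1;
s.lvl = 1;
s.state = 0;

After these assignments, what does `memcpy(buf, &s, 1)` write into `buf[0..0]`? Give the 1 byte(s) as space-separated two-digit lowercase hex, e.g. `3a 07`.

tag:4 = 3 → 0x3 << 4 → word 0x30
err:2 = 1 → 0x1 << 2 → word 0x34
lvl:1 = 1 → 0x1 << 1 → word 0x36
state:1 = 0 → 0x0 << 0 → word 0x36
word = 0x36 → big-endian bytes:
  [0]=0x36

36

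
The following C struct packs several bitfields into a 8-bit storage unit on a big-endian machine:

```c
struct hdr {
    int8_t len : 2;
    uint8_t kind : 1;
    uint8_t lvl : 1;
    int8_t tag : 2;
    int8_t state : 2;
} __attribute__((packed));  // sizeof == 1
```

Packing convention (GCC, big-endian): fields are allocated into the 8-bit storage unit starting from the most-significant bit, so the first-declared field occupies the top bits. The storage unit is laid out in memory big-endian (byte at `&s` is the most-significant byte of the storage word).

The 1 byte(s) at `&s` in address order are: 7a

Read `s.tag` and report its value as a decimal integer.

[0]=0x7a (big-endian) → word 0x7a
len:2 @ bit 6 → (0x7a>>6)&0x3 = 0x1
kind:1 @ bit 5 → (0x7a>>5)&0x1 = 0x1
lvl:1 @ bit 4 → (0x7a>>4)&0x1 = 0x1
tag:2 @ bit 2 → (0x7a>>2)&0x3 = 0x2  ←
state:2 @ bit 0 → (0x7a>>0)&0x3 = 0x2
tag signed 2b, MSB=1: 2 - 4 = -2

-2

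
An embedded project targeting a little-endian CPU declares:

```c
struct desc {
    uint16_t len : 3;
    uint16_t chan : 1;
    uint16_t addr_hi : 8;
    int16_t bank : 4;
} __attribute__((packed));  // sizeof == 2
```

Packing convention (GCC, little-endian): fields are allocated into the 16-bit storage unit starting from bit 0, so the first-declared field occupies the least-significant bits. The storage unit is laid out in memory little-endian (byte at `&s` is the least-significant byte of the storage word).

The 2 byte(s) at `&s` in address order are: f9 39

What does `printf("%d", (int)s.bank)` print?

3

[0]=0xf9 [1]=0x39 (little-endian) → word 0x39f9
len:3 @ bit 0 → (0x39f9>>0)&0x7 = 0x1
chan:1 @ bit 3 → (0x39f9>>3)&0x1 = 0x1
addr_hi:8 @ bit 4 → (0x39f9>>4)&0xff = 0x9f
bank:4 @ bit 12 → (0x39f9>>12)&0xf = 0x3  ←
bank signed 4b, MSB=0: value = 3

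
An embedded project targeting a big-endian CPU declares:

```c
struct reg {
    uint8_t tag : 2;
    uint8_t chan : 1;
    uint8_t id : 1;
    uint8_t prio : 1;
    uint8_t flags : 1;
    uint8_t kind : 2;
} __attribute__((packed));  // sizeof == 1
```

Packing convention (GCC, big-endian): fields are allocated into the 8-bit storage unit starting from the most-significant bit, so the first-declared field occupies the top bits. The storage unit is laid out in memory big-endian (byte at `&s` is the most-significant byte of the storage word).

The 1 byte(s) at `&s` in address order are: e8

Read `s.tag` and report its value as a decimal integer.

[0]=0xe8 (big-endian) → word 0xe8
tag [6+:2] = (word>>6) & 0x3 = 3  ←
chan [5+:1] = (word>>5) & 0x1 = 1
id [4+:1] = (word>>4) & 0x1 = 0
prio [3+:1] = (word>>3) & 0x1 = 1
flags [2+:1] = (word>>2) & 0x1 = 0
kind [0+:2] = (word>>0) & 0x3 = 0

3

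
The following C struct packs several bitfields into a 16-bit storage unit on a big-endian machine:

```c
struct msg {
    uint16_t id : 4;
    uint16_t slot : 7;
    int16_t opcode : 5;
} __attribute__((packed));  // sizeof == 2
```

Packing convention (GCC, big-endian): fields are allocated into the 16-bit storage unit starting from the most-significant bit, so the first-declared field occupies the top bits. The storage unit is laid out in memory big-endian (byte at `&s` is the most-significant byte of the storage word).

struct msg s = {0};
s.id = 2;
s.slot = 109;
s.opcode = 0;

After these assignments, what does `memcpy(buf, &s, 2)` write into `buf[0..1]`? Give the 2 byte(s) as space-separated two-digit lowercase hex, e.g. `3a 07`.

2d a0

id:4 = 2 → 0x2 << 12 → word 0x2000
slot:7 = 109 → 0x6d << 5 → word 0x2da0
opcode:5 = 0 → 0x0 << 0 → word 0x2da0
word = 0x2da0 → big-endian bytes:
  [0]=0x2d  [1]=0xa0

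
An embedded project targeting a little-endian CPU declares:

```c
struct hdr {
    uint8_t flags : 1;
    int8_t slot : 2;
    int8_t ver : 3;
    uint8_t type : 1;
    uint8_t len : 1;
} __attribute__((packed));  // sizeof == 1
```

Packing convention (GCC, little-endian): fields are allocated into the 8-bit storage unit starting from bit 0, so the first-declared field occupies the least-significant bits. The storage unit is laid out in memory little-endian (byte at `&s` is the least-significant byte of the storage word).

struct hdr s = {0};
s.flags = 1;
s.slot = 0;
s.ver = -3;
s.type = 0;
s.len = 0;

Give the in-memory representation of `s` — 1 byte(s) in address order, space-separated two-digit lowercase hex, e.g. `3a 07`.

29

flags:1 = 1 → 0x1 << 0 → word 0x01
slot:2 = 0 → 0x0 << 1 → word 0x01
ver:3 = -3 → 0x5 << 3 → word 0x29
type:1 = 0 → 0x0 << 6 → word 0x29
len:1 = 0 → 0x0 << 7 → word 0x29
word = 0x29 → little-endian bytes:
  [0]=0x29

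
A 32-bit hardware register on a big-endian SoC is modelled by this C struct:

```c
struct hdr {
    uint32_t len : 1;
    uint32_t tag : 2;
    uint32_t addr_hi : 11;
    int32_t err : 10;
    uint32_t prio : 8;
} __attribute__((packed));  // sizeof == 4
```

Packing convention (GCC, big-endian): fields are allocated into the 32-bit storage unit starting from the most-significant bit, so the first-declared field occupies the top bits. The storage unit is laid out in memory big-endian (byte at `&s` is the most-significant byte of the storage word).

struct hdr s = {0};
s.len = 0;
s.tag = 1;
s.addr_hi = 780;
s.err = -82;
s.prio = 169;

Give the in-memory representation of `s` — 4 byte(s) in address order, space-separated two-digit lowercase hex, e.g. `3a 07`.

[31+:1] len=0 & 0x1 = 0x0; word=0x00000000
[29+:2] tag=1 & 0x3 = 0x1; word=0x20000000
[18+:11] addr_hi=780 & 0x7ff = 0x30c; word=0x2c300000
[8+:10] err=-82 & 0x3ff = 0x3ae; word=0x2c33ae00
[0+:8] prio=169 & 0xff = 0xa9; word=0x2c33aea9
word = 0x2c33aea9 → big-endian bytes:
  [0]=0x2c  [1]=0x33  [2]=0xae  [3]=0xa9

2c 33 ae a9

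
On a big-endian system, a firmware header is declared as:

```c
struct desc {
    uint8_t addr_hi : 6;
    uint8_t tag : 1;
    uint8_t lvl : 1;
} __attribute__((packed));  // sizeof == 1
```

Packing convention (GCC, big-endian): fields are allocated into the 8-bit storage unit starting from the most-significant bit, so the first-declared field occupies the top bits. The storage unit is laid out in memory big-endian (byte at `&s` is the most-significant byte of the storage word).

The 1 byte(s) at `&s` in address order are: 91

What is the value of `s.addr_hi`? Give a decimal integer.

[0]=0x91 (big-endian) → word 0x91
addr_hi:6 @ bit 2 → (0x91>>2)&0x3f = 0x24  ←
tag:1 @ bit 1 → (0x91>>1)&0x1 = 0x0
lvl:1 @ bit 0 → (0x91>>0)&0x1 = 0x1

36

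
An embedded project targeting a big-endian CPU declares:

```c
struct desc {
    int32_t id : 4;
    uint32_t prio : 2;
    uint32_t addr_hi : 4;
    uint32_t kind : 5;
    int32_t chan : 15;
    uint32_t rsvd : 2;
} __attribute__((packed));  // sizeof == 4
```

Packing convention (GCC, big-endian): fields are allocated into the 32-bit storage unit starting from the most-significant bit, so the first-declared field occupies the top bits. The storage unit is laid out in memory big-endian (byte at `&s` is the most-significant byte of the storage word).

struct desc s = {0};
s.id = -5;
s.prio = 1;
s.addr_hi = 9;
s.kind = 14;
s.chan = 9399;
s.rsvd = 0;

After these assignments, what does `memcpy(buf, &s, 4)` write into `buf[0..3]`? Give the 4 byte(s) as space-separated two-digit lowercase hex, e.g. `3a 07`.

id:4 = -5 → 0xb << 28 → word 0xb0000000
prio:2 = 1 → 0x1 << 26 → word 0xb4000000
addr_hi:4 = 9 → 0x9 << 22 → word 0xb6400000
kind:5 = 14 → 0xe << 17 → word 0xb65c0000
chan:15 = 9399 → 0x24b7 << 2 → word 0xb65c92dc
rsvd:2 = 0 → 0x0 << 0 → word 0xb65c92dc
word = 0xb65c92dc → big-endian bytes:
  [0]=0xb6  [1]=0x5c  [2]=0x92  [3]=0xdc

b6 5c 92 dc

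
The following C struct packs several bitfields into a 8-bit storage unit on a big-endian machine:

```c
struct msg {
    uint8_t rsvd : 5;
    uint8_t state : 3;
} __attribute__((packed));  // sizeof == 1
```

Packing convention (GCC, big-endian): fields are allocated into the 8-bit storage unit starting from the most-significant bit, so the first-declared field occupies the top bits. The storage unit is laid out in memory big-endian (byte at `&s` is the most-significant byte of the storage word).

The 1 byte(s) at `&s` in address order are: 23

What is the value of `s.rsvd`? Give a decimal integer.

[0]=0x23 (big-endian) → word 0x23
rsvd [3+:5] = (word>>3) & 0x1f = 4  ←
state [0+:3] = (word>>0) & 0x7 = 3

4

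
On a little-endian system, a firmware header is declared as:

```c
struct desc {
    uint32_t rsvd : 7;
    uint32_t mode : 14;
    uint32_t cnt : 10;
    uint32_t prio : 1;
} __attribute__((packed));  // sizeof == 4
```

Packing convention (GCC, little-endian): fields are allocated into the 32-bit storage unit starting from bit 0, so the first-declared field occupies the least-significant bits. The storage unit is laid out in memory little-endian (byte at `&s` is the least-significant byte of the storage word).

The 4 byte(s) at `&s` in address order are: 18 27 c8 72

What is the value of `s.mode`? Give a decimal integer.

[0]=0x18 [1]=0x27 [2]=0xc8 [3]=0x72 (little-endian) → word 0x72c82718
rsvd [0+:7] = (word>>0) & 0x7f = 24
mode [7+:14] = (word>>7) & 0x3fff = 4174  ←
cnt [21+:10] = (word>>21) & 0x3ff = 918
prio [31+:1] = (word>>31) & 0x1 = 0

4174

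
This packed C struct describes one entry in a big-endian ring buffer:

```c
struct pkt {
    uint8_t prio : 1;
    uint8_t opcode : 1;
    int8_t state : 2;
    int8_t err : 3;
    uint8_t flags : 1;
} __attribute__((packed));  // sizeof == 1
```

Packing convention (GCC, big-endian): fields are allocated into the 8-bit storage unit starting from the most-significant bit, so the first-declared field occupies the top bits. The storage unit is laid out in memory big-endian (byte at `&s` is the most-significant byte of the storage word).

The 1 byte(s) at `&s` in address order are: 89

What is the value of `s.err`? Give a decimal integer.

-4

[0]=0x89 (big-endian) → word 0x89
prio [7+:1] = (word>>7) & 0x1 = 1
opcode [6+:1] = (word>>6) & 0x1 = 0
state [4+:2] = (word>>4) & 0x3 = 0
err [1+:3] = (word>>1) & 0x7 = 4  ←
flags [0+:1] = (word>>0) & 0x1 = 1
err signed 3b, MSB=1: 4 - 8 = -4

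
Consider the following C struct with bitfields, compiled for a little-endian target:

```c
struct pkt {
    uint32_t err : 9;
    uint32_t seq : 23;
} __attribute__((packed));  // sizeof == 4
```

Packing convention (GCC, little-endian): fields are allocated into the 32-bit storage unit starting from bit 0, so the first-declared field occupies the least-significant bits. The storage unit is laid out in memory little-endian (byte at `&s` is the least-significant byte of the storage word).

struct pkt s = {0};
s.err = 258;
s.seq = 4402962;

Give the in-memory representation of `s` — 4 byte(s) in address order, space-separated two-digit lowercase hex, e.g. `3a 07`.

err (9b) val=258 bits=0x102 at bit 0: 0x00000102
seq (23b) val=4402962 bits=0x432f12 at bit 9: 0x865e2502
word = 0x865e2502 → little-endian bytes:
  [0]=0x02  [1]=0x25  [2]=0x5e  [3]=0x86

02 25 5e 86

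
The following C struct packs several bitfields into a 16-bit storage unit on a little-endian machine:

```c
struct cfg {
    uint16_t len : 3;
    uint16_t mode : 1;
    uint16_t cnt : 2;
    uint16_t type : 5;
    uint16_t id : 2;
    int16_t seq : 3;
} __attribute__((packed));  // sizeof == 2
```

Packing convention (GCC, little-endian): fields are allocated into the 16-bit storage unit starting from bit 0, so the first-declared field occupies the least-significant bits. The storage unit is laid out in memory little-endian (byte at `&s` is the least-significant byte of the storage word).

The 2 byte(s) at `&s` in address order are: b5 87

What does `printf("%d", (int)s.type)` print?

[0]=0xb5 [1]=0x87 (little-endian) → word 0x87b5
len:3 @ bit 0 → (0x87b5>>0)&0x7 = 0x5
mode:1 @ bit 3 → (0x87b5>>3)&0x1 = 0x0
cnt:2 @ bit 4 → (0x87b5>>4)&0x3 = 0x3
type:5 @ bit 6 → (0x87b5>>6)&0x1f = 0x1e  ←
id:2 @ bit 11 → (0x87b5>>11)&0x3 = 0x0
seq:3 @ bit 13 → (0x87b5>>13)&0x7 = 0x4

30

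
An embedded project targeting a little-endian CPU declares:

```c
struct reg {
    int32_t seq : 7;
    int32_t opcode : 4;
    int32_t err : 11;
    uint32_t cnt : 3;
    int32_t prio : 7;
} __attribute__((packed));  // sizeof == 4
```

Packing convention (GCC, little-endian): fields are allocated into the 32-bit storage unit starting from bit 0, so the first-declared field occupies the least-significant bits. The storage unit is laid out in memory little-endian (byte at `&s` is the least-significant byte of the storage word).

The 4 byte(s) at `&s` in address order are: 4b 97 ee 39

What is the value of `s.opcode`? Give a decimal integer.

[0]=0x4b [1]=0x97 [2]=0xee [3]=0x39 (little-endian) → word 0x39ee974b
seq [0+:7] = (word>>0) & 0x7f = 75
opcode [7+:4] = (word>>7) & 0xf = 14  ←
err [11+:11] = (word>>11) & 0x7ff = 1490
cnt [22+:3] = (word>>22) & 0x7 = 7
prio [25+:7] = (word>>25) & 0x7f = 28
opcode signed 4b, MSB=1: 14 - 16 = -2

-2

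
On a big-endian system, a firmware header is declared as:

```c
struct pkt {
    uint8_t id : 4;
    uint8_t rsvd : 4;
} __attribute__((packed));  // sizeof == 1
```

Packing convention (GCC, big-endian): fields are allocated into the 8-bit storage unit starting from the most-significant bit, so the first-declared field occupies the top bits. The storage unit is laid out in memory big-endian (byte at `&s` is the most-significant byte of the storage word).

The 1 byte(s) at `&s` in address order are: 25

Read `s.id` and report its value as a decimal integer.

2

[0]=0x25 (big-endian) → word 0x25
id:4 @ bit 4 → (0x25>>4)&0xf = 0x2  ←
rsvd:4 @ bit 0 → (0x25>>0)&0xf = 0x5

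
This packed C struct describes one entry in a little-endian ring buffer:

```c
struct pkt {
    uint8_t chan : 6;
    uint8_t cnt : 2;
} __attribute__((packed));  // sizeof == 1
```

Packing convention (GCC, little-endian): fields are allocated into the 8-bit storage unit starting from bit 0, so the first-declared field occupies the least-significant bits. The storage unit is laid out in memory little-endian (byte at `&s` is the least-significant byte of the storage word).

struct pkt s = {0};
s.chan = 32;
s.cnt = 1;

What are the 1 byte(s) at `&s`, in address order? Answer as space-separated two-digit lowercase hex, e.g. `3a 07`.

60

[0+:6] chan=32 & 0x3f = 0x20; word=0x20
[6+:2] cnt=1 & 0x3 = 0x1; word=0x60
word = 0x60 → little-endian bytes:
  [0]=0x60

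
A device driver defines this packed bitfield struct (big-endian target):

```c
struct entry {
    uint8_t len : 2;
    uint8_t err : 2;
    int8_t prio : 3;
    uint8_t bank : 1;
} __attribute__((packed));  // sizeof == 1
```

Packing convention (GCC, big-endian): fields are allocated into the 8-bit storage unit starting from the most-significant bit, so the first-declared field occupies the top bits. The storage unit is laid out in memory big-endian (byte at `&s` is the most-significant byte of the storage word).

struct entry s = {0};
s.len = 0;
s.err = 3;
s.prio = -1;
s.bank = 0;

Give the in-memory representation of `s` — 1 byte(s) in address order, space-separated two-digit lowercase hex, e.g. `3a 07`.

3e

len (2b) val=0 bits=0x0 at bit 6: 0x00
err (2b) val=3 bits=0x3 at bit 4: 0x30
prio (3b) val=-1 bits=0x7 at bit 1: 0x3e
bank (1b) val=0 bits=0x0 at bit 0: 0x3e
word = 0x3e → big-endian bytes:
  [0]=0x3e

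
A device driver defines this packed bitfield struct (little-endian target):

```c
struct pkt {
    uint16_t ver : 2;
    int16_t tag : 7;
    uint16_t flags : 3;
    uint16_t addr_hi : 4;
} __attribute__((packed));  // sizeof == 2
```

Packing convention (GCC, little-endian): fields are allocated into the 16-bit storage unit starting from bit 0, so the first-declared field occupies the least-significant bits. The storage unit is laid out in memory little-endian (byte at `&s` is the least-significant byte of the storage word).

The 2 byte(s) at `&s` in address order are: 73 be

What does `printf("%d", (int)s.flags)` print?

7

[0]=0x73 [1]=0xbe (little-endian) → word 0xbe73
ver [0+:2] = (word>>0) & 0x3 = 3
tag [2+:7] = (word>>2) & 0x7f = 28
flags [9+:3] = (word>>9) & 0x7 = 7  ←
addr_hi [12+:4] = (word>>12) & 0xf = 11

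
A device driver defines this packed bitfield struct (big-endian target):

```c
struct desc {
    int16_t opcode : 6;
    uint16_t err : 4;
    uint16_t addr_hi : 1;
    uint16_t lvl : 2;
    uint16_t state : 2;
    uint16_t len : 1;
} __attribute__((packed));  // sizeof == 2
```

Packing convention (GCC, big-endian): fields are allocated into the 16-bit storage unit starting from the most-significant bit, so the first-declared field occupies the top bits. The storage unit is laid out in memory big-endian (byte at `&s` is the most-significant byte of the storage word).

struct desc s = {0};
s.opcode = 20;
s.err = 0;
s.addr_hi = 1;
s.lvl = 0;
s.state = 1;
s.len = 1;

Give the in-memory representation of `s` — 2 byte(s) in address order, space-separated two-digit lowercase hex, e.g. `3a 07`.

opcode (6b) val=20 bits=0x14 at bit 10: 0x5000
err (4b) val=0 bits=0x0 at bit 6: 0x5000
addr_hi (1b) val=1 bits=0x1 at bit 5: 0x5020
lvl (2b) val=0 bits=0x0 at bit 3: 0x5020
state (2b) val=1 bits=0x1 at bit 1: 0x5022
len (1b) val=1 bits=0x1 at bit 0: 0x5023
word = 0x5023 → big-endian bytes:
  [0]=0x50  [1]=0x23

50 23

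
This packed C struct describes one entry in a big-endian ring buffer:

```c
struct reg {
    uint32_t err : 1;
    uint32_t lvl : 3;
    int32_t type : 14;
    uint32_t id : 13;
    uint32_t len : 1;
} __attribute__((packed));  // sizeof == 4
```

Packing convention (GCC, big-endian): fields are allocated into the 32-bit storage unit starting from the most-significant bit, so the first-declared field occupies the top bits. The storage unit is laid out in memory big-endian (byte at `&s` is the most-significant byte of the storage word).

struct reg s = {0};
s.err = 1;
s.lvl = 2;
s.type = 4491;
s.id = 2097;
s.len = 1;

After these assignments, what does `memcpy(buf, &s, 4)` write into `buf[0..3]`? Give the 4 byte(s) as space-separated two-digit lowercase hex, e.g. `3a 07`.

a4 62 d0 63

err:1 = 1 → 0x1 << 31 → word 0x80000000
lvl:3 = 2 → 0x2 << 28 → word 0xa0000000
type:14 = 4491 → 0x118b << 14 → word 0xa462c000
id:13 = 2097 → 0x831 << 1 → word 0xa462d062
len:1 = 1 → 0x1 << 0 → word 0xa462d063
word = 0xa462d063 → big-endian bytes:
  [0]=0xa4  [1]=0x62  [2]=0xd0  [3]=0x63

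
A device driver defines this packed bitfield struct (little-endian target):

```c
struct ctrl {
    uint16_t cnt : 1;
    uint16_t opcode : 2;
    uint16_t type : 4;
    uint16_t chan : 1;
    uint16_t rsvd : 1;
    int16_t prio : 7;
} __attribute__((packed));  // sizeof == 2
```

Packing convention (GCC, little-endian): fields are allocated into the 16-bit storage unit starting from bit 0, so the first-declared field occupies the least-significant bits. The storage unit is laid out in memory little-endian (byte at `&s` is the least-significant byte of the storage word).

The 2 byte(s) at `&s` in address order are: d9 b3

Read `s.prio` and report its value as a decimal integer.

-39

[0]=0xd9 [1]=0xb3 (little-endian) → word 0xb3d9
cnt:1 @ bit 0 → (0xb3d9>>0)&0x1 = 0x1
opcode:2 @ bit 1 → (0xb3d9>>1)&0x3 = 0x0
type:4 @ bit 3 → (0xb3d9>>3)&0xf = 0xb
chan:1 @ bit 7 → (0xb3d9>>7)&0x1 = 0x1
rsvd:1 @ bit 8 → (0xb3d9>>8)&0x1 = 0x1
prio:7 @ bit 9 → (0xb3d9>>9)&0x7f = 0x59  ←
prio signed 7b, MSB=1: 89 - 128 = -39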